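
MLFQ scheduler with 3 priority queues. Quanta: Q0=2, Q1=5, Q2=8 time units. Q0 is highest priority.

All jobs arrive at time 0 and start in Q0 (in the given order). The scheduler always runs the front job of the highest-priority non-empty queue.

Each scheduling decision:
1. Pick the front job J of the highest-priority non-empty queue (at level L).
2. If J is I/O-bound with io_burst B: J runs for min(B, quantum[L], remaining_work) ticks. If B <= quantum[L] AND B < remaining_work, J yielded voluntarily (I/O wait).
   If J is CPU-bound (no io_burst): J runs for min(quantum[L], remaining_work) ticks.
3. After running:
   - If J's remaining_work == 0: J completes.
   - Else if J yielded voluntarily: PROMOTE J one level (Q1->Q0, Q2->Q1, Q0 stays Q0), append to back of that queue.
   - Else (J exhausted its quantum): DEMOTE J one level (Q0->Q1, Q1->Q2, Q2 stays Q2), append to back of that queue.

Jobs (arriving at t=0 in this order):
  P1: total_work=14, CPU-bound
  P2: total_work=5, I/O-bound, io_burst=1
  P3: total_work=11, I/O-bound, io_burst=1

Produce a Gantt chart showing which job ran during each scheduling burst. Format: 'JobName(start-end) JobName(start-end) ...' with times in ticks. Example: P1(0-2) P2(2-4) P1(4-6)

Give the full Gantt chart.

Answer: P1(0-2) P2(2-3) P3(3-4) P2(4-5) P3(5-6) P2(6-7) P3(7-8) P2(8-9) P3(9-10) P2(10-11) P3(11-12) P3(12-13) P3(13-14) P3(14-15) P3(15-16) P3(16-17) P3(17-18) P1(18-23) P1(23-30)

Derivation:
t=0-2: P1@Q0 runs 2, rem=12, quantum used, demote→Q1. Q0=[P2,P3] Q1=[P1] Q2=[]
t=2-3: P2@Q0 runs 1, rem=4, I/O yield, promote→Q0. Q0=[P3,P2] Q1=[P1] Q2=[]
t=3-4: P3@Q0 runs 1, rem=10, I/O yield, promote→Q0. Q0=[P2,P3] Q1=[P1] Q2=[]
t=4-5: P2@Q0 runs 1, rem=3, I/O yield, promote→Q0. Q0=[P3,P2] Q1=[P1] Q2=[]
t=5-6: P3@Q0 runs 1, rem=9, I/O yield, promote→Q0. Q0=[P2,P3] Q1=[P1] Q2=[]
t=6-7: P2@Q0 runs 1, rem=2, I/O yield, promote→Q0. Q0=[P3,P2] Q1=[P1] Q2=[]
t=7-8: P3@Q0 runs 1, rem=8, I/O yield, promote→Q0. Q0=[P2,P3] Q1=[P1] Q2=[]
t=8-9: P2@Q0 runs 1, rem=1, I/O yield, promote→Q0. Q0=[P3,P2] Q1=[P1] Q2=[]
t=9-10: P3@Q0 runs 1, rem=7, I/O yield, promote→Q0. Q0=[P2,P3] Q1=[P1] Q2=[]
t=10-11: P2@Q0 runs 1, rem=0, completes. Q0=[P3] Q1=[P1] Q2=[]
t=11-12: P3@Q0 runs 1, rem=6, I/O yield, promote→Q0. Q0=[P3] Q1=[P1] Q2=[]
t=12-13: P3@Q0 runs 1, rem=5, I/O yield, promote→Q0. Q0=[P3] Q1=[P1] Q2=[]
t=13-14: P3@Q0 runs 1, rem=4, I/O yield, promote→Q0. Q0=[P3] Q1=[P1] Q2=[]
t=14-15: P3@Q0 runs 1, rem=3, I/O yield, promote→Q0. Q0=[P3] Q1=[P1] Q2=[]
t=15-16: P3@Q0 runs 1, rem=2, I/O yield, promote→Q0. Q0=[P3] Q1=[P1] Q2=[]
t=16-17: P3@Q0 runs 1, rem=1, I/O yield, promote→Q0. Q0=[P3] Q1=[P1] Q2=[]
t=17-18: P3@Q0 runs 1, rem=0, completes. Q0=[] Q1=[P1] Q2=[]
t=18-23: P1@Q1 runs 5, rem=7, quantum used, demote→Q2. Q0=[] Q1=[] Q2=[P1]
t=23-30: P1@Q2 runs 7, rem=0, completes. Q0=[] Q1=[] Q2=[]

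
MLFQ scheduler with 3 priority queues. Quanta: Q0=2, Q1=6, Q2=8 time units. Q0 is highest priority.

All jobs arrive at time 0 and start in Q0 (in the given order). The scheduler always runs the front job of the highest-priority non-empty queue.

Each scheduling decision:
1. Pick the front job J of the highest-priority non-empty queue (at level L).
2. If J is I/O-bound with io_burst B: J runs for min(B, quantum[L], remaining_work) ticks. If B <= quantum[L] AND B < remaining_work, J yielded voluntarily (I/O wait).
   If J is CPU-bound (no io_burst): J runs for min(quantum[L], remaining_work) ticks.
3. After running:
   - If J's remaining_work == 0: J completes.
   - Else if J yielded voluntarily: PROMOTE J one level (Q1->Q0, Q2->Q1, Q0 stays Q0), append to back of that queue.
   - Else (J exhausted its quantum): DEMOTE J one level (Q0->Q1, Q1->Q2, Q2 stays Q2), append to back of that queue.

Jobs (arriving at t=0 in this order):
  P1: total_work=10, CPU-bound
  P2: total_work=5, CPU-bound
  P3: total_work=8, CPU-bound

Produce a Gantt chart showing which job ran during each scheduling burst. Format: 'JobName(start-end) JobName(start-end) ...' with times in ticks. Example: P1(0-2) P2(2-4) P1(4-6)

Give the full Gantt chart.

Answer: P1(0-2) P2(2-4) P3(4-6) P1(6-12) P2(12-15) P3(15-21) P1(21-23)

Derivation:
t=0-2: P1@Q0 runs 2, rem=8, quantum used, demote→Q1. Q0=[P2,P3] Q1=[P1] Q2=[]
t=2-4: P2@Q0 runs 2, rem=3, quantum used, demote→Q1. Q0=[P3] Q1=[P1,P2] Q2=[]
t=4-6: P3@Q0 runs 2, rem=6, quantum used, demote→Q1. Q0=[] Q1=[P1,P2,P3] Q2=[]
t=6-12: P1@Q1 runs 6, rem=2, quantum used, demote→Q2. Q0=[] Q1=[P2,P3] Q2=[P1]
t=12-15: P2@Q1 runs 3, rem=0, completes. Q0=[] Q1=[P3] Q2=[P1]
t=15-21: P3@Q1 runs 6, rem=0, completes. Q0=[] Q1=[] Q2=[P1]
t=21-23: P1@Q2 runs 2, rem=0, completes. Q0=[] Q1=[] Q2=[]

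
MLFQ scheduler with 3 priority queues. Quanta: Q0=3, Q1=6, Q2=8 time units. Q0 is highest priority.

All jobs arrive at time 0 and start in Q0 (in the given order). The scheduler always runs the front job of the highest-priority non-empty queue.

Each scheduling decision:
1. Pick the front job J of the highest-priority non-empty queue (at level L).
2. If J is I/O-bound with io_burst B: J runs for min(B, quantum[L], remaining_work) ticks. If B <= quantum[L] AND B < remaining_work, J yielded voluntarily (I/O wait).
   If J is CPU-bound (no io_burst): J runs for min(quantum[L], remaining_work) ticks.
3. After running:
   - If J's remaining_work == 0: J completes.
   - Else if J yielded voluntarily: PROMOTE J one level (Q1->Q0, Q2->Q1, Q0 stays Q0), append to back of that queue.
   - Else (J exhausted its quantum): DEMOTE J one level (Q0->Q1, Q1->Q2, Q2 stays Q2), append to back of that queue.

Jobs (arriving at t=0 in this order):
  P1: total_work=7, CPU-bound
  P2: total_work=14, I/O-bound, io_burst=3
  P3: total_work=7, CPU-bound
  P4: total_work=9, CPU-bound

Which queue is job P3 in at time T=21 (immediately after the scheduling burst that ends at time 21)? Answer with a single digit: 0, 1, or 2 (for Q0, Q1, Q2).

t=0-3: P1@Q0 runs 3, rem=4, quantum used, demote→Q1. Q0=[P2,P3,P4] Q1=[P1] Q2=[]
t=3-6: P2@Q0 runs 3, rem=11, I/O yield, promote→Q0. Q0=[P3,P4,P2] Q1=[P1] Q2=[]
t=6-9: P3@Q0 runs 3, rem=4, quantum used, demote→Q1. Q0=[P4,P2] Q1=[P1,P3] Q2=[]
t=9-12: P4@Q0 runs 3, rem=6, quantum used, demote→Q1. Q0=[P2] Q1=[P1,P3,P4] Q2=[]
t=12-15: P2@Q0 runs 3, rem=8, I/O yield, promote→Q0. Q0=[P2] Q1=[P1,P3,P4] Q2=[]
t=15-18: P2@Q0 runs 3, rem=5, I/O yield, promote→Q0. Q0=[P2] Q1=[P1,P3,P4] Q2=[]
t=18-21: P2@Q0 runs 3, rem=2, I/O yield, promote→Q0. Q0=[P2] Q1=[P1,P3,P4] Q2=[]
t=21-23: P2@Q0 runs 2, rem=0, completes. Q0=[] Q1=[P1,P3,P4] Q2=[]
t=23-27: P1@Q1 runs 4, rem=0, completes. Q0=[] Q1=[P3,P4] Q2=[]
t=27-31: P3@Q1 runs 4, rem=0, completes. Q0=[] Q1=[P4] Q2=[]
t=31-37: P4@Q1 runs 6, rem=0, completes. Q0=[] Q1=[] Q2=[]

Answer: 1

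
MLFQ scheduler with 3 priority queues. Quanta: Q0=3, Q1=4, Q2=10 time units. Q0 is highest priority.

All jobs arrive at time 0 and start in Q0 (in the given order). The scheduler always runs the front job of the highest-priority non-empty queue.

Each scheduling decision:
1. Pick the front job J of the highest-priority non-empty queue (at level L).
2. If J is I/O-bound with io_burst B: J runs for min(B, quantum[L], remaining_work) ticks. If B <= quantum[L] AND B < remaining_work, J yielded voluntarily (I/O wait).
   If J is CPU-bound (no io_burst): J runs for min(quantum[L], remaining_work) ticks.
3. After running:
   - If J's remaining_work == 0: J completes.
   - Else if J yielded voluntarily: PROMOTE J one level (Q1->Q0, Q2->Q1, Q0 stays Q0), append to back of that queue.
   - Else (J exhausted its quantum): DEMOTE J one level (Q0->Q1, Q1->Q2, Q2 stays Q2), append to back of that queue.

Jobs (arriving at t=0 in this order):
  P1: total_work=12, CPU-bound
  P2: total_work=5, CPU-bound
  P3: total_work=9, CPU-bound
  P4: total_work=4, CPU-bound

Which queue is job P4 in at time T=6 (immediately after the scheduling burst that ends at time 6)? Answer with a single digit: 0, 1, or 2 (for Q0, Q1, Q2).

Answer: 0

Derivation:
t=0-3: P1@Q0 runs 3, rem=9, quantum used, demote→Q1. Q0=[P2,P3,P4] Q1=[P1] Q2=[]
t=3-6: P2@Q0 runs 3, rem=2, quantum used, demote→Q1. Q0=[P3,P4] Q1=[P1,P2] Q2=[]
t=6-9: P3@Q0 runs 3, rem=6, quantum used, demote→Q1. Q0=[P4] Q1=[P1,P2,P3] Q2=[]
t=9-12: P4@Q0 runs 3, rem=1, quantum used, demote→Q1. Q0=[] Q1=[P1,P2,P3,P4] Q2=[]
t=12-16: P1@Q1 runs 4, rem=5, quantum used, demote→Q2. Q0=[] Q1=[P2,P3,P4] Q2=[P1]
t=16-18: P2@Q1 runs 2, rem=0, completes. Q0=[] Q1=[P3,P4] Q2=[P1]
t=18-22: P3@Q1 runs 4, rem=2, quantum used, demote→Q2. Q0=[] Q1=[P4] Q2=[P1,P3]
t=22-23: P4@Q1 runs 1, rem=0, completes. Q0=[] Q1=[] Q2=[P1,P3]
t=23-28: P1@Q2 runs 5, rem=0, completes. Q0=[] Q1=[] Q2=[P3]
t=28-30: P3@Q2 runs 2, rem=0, completes. Q0=[] Q1=[] Q2=[]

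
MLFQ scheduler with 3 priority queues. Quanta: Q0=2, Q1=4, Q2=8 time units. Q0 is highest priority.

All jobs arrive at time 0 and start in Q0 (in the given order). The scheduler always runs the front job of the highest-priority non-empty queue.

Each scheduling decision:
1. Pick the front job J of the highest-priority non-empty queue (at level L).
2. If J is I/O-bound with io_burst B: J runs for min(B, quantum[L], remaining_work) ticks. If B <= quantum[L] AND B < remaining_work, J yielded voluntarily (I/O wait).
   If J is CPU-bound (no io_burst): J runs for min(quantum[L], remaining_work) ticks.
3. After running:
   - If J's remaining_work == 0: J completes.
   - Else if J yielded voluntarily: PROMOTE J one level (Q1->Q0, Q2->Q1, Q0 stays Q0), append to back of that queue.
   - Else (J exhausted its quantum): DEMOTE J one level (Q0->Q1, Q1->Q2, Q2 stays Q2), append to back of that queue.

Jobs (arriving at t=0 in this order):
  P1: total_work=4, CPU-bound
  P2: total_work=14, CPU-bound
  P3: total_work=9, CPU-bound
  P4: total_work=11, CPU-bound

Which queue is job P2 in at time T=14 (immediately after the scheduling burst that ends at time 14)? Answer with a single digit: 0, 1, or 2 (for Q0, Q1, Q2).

Answer: 2

Derivation:
t=0-2: P1@Q0 runs 2, rem=2, quantum used, demote→Q1. Q0=[P2,P3,P4] Q1=[P1] Q2=[]
t=2-4: P2@Q0 runs 2, rem=12, quantum used, demote→Q1. Q0=[P3,P4] Q1=[P1,P2] Q2=[]
t=4-6: P3@Q0 runs 2, rem=7, quantum used, demote→Q1. Q0=[P4] Q1=[P1,P2,P3] Q2=[]
t=6-8: P4@Q0 runs 2, rem=9, quantum used, demote→Q1. Q0=[] Q1=[P1,P2,P3,P4] Q2=[]
t=8-10: P1@Q1 runs 2, rem=0, completes. Q0=[] Q1=[P2,P3,P4] Q2=[]
t=10-14: P2@Q1 runs 4, rem=8, quantum used, demote→Q2. Q0=[] Q1=[P3,P4] Q2=[P2]
t=14-18: P3@Q1 runs 4, rem=3, quantum used, demote→Q2. Q0=[] Q1=[P4] Q2=[P2,P3]
t=18-22: P4@Q1 runs 4, rem=5, quantum used, demote→Q2. Q0=[] Q1=[] Q2=[P2,P3,P4]
t=22-30: P2@Q2 runs 8, rem=0, completes. Q0=[] Q1=[] Q2=[P3,P4]
t=30-33: P3@Q2 runs 3, rem=0, completes. Q0=[] Q1=[] Q2=[P4]
t=33-38: P4@Q2 runs 5, rem=0, completes. Q0=[] Q1=[] Q2=[]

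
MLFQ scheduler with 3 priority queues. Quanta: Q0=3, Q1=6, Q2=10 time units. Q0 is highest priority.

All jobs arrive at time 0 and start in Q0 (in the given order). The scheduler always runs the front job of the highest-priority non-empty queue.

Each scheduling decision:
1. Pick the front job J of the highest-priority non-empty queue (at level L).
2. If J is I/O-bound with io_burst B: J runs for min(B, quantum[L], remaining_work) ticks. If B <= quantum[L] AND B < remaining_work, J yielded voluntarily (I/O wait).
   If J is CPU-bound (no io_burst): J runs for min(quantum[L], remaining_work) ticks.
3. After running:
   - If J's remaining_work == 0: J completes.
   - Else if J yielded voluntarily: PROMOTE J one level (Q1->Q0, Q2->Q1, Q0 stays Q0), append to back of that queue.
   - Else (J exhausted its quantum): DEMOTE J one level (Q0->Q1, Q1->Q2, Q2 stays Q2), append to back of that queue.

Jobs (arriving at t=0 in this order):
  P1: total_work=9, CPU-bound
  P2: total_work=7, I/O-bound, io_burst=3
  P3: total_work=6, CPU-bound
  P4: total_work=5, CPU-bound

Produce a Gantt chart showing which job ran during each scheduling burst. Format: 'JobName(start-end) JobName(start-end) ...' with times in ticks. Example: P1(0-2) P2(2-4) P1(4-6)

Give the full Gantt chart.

t=0-3: P1@Q0 runs 3, rem=6, quantum used, demote→Q1. Q0=[P2,P3,P4] Q1=[P1] Q2=[]
t=3-6: P2@Q0 runs 3, rem=4, I/O yield, promote→Q0. Q0=[P3,P4,P2] Q1=[P1] Q2=[]
t=6-9: P3@Q0 runs 3, rem=3, quantum used, demote→Q1. Q0=[P4,P2] Q1=[P1,P3] Q2=[]
t=9-12: P4@Q0 runs 3, rem=2, quantum used, demote→Q1. Q0=[P2] Q1=[P1,P3,P4] Q2=[]
t=12-15: P2@Q0 runs 3, rem=1, I/O yield, promote→Q0. Q0=[P2] Q1=[P1,P3,P4] Q2=[]
t=15-16: P2@Q0 runs 1, rem=0, completes. Q0=[] Q1=[P1,P3,P4] Q2=[]
t=16-22: P1@Q1 runs 6, rem=0, completes. Q0=[] Q1=[P3,P4] Q2=[]
t=22-25: P3@Q1 runs 3, rem=0, completes. Q0=[] Q1=[P4] Q2=[]
t=25-27: P4@Q1 runs 2, rem=0, completes. Q0=[] Q1=[] Q2=[]

Answer: P1(0-3) P2(3-6) P3(6-9) P4(9-12) P2(12-15) P2(15-16) P1(16-22) P3(22-25) P4(25-27)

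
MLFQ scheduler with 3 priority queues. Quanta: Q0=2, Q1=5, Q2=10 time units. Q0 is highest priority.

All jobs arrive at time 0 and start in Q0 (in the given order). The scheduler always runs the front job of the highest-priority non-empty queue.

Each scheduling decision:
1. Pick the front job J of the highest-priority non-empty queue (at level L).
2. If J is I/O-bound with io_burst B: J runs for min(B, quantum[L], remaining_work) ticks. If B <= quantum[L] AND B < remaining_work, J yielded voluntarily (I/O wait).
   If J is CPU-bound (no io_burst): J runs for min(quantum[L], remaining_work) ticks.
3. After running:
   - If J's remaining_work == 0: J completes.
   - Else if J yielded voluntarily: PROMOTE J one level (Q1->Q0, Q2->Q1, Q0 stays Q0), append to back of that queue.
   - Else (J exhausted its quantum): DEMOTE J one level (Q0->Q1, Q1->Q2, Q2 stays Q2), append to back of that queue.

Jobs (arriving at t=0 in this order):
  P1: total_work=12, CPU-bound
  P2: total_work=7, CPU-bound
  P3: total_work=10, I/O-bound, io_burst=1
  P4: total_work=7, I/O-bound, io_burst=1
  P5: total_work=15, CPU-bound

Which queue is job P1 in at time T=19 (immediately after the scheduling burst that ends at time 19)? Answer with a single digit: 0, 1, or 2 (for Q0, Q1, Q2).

t=0-2: P1@Q0 runs 2, rem=10, quantum used, demote→Q1. Q0=[P2,P3,P4,P5] Q1=[P1] Q2=[]
t=2-4: P2@Q0 runs 2, rem=5, quantum used, demote→Q1. Q0=[P3,P4,P5] Q1=[P1,P2] Q2=[]
t=4-5: P3@Q0 runs 1, rem=9, I/O yield, promote→Q0. Q0=[P4,P5,P3] Q1=[P1,P2] Q2=[]
t=5-6: P4@Q0 runs 1, rem=6, I/O yield, promote→Q0. Q0=[P5,P3,P4] Q1=[P1,P2] Q2=[]
t=6-8: P5@Q0 runs 2, rem=13, quantum used, demote→Q1. Q0=[P3,P4] Q1=[P1,P2,P5] Q2=[]
t=8-9: P3@Q0 runs 1, rem=8, I/O yield, promote→Q0. Q0=[P4,P3] Q1=[P1,P2,P5] Q2=[]
t=9-10: P4@Q0 runs 1, rem=5, I/O yield, promote→Q0. Q0=[P3,P4] Q1=[P1,P2,P5] Q2=[]
t=10-11: P3@Q0 runs 1, rem=7, I/O yield, promote→Q0. Q0=[P4,P3] Q1=[P1,P2,P5] Q2=[]
t=11-12: P4@Q0 runs 1, rem=4, I/O yield, promote→Q0. Q0=[P3,P4] Q1=[P1,P2,P5] Q2=[]
t=12-13: P3@Q0 runs 1, rem=6, I/O yield, promote→Q0. Q0=[P4,P3] Q1=[P1,P2,P5] Q2=[]
t=13-14: P4@Q0 runs 1, rem=3, I/O yield, promote→Q0. Q0=[P3,P4] Q1=[P1,P2,P5] Q2=[]
t=14-15: P3@Q0 runs 1, rem=5, I/O yield, promote→Q0. Q0=[P4,P3] Q1=[P1,P2,P5] Q2=[]
t=15-16: P4@Q0 runs 1, rem=2, I/O yield, promote→Q0. Q0=[P3,P4] Q1=[P1,P2,P5] Q2=[]
t=16-17: P3@Q0 runs 1, rem=4, I/O yield, promote→Q0. Q0=[P4,P3] Q1=[P1,P2,P5] Q2=[]
t=17-18: P4@Q0 runs 1, rem=1, I/O yield, promote→Q0. Q0=[P3,P4] Q1=[P1,P2,P5] Q2=[]
t=18-19: P3@Q0 runs 1, rem=3, I/O yield, promote→Q0. Q0=[P4,P3] Q1=[P1,P2,P5] Q2=[]
t=19-20: P4@Q0 runs 1, rem=0, completes. Q0=[P3] Q1=[P1,P2,P5] Q2=[]
t=20-21: P3@Q0 runs 1, rem=2, I/O yield, promote→Q0. Q0=[P3] Q1=[P1,P2,P5] Q2=[]
t=21-22: P3@Q0 runs 1, rem=1, I/O yield, promote→Q0. Q0=[P3] Q1=[P1,P2,P5] Q2=[]
t=22-23: P3@Q0 runs 1, rem=0, completes. Q0=[] Q1=[P1,P2,P5] Q2=[]
t=23-28: P1@Q1 runs 5, rem=5, quantum used, demote→Q2. Q0=[] Q1=[P2,P5] Q2=[P1]
t=28-33: P2@Q1 runs 5, rem=0, completes. Q0=[] Q1=[P5] Q2=[P1]
t=33-38: P5@Q1 runs 5, rem=8, quantum used, demote→Q2. Q0=[] Q1=[] Q2=[P1,P5]
t=38-43: P1@Q2 runs 5, rem=0, completes. Q0=[] Q1=[] Q2=[P5]
t=43-51: P5@Q2 runs 8, rem=0, completes. Q0=[] Q1=[] Q2=[]

Answer: 1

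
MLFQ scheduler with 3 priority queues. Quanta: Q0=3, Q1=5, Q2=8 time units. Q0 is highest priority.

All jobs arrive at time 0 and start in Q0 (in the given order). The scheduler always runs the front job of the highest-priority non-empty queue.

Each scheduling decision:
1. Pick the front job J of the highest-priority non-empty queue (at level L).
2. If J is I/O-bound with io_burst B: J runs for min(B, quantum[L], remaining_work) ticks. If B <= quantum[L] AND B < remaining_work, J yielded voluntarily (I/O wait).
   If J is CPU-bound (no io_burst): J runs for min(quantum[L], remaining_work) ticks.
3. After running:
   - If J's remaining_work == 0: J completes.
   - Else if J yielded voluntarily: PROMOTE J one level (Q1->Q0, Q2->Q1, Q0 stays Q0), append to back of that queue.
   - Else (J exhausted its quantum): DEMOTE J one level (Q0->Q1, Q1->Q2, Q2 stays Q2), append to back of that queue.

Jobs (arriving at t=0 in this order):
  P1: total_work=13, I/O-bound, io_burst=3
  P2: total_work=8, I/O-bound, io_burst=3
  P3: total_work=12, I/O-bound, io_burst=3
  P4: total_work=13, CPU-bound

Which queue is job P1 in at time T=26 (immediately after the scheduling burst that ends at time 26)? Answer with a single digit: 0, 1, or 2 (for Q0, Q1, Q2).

t=0-3: P1@Q0 runs 3, rem=10, I/O yield, promote→Q0. Q0=[P2,P3,P4,P1] Q1=[] Q2=[]
t=3-6: P2@Q0 runs 3, rem=5, I/O yield, promote→Q0. Q0=[P3,P4,P1,P2] Q1=[] Q2=[]
t=6-9: P3@Q0 runs 3, rem=9, I/O yield, promote→Q0. Q0=[P4,P1,P2,P3] Q1=[] Q2=[]
t=9-12: P4@Q0 runs 3, rem=10, quantum used, demote→Q1. Q0=[P1,P2,P3] Q1=[P4] Q2=[]
t=12-15: P1@Q0 runs 3, rem=7, I/O yield, promote→Q0. Q0=[P2,P3,P1] Q1=[P4] Q2=[]
t=15-18: P2@Q0 runs 3, rem=2, I/O yield, promote→Q0. Q0=[P3,P1,P2] Q1=[P4] Q2=[]
t=18-21: P3@Q0 runs 3, rem=6, I/O yield, promote→Q0. Q0=[P1,P2,P3] Q1=[P4] Q2=[]
t=21-24: P1@Q0 runs 3, rem=4, I/O yield, promote→Q0. Q0=[P2,P3,P1] Q1=[P4] Q2=[]
t=24-26: P2@Q0 runs 2, rem=0, completes. Q0=[P3,P1] Q1=[P4] Q2=[]
t=26-29: P3@Q0 runs 3, rem=3, I/O yield, promote→Q0. Q0=[P1,P3] Q1=[P4] Q2=[]
t=29-32: P1@Q0 runs 3, rem=1, I/O yield, promote→Q0. Q0=[P3,P1] Q1=[P4] Q2=[]
t=32-35: P3@Q0 runs 3, rem=0, completes. Q0=[P1] Q1=[P4] Q2=[]
t=35-36: P1@Q0 runs 1, rem=0, completes. Q0=[] Q1=[P4] Q2=[]
t=36-41: P4@Q1 runs 5, rem=5, quantum used, demote→Q2. Q0=[] Q1=[] Q2=[P4]
t=41-46: P4@Q2 runs 5, rem=0, completes. Q0=[] Q1=[] Q2=[]

Answer: 0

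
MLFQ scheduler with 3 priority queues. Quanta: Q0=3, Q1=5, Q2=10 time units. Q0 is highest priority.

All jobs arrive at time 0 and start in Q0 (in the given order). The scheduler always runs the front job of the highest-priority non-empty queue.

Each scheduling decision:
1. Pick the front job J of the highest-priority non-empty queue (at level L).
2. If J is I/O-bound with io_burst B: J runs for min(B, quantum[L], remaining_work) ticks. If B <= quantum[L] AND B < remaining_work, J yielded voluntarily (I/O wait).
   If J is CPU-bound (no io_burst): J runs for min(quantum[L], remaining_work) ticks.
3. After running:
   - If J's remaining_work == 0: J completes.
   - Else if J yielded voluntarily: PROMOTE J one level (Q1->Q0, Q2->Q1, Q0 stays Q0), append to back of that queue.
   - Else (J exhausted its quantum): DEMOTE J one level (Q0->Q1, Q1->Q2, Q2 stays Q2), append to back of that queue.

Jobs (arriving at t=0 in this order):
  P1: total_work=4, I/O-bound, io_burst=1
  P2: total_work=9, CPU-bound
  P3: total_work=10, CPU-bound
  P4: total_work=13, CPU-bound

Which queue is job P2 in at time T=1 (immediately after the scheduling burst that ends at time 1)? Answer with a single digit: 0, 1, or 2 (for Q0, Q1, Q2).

t=0-1: P1@Q0 runs 1, rem=3, I/O yield, promote→Q0. Q0=[P2,P3,P4,P1] Q1=[] Q2=[]
t=1-4: P2@Q0 runs 3, rem=6, quantum used, demote→Q1. Q0=[P3,P4,P1] Q1=[P2] Q2=[]
t=4-7: P3@Q0 runs 3, rem=7, quantum used, demote→Q1. Q0=[P4,P1] Q1=[P2,P3] Q2=[]
t=7-10: P4@Q0 runs 3, rem=10, quantum used, demote→Q1. Q0=[P1] Q1=[P2,P3,P4] Q2=[]
t=10-11: P1@Q0 runs 1, rem=2, I/O yield, promote→Q0. Q0=[P1] Q1=[P2,P3,P4] Q2=[]
t=11-12: P1@Q0 runs 1, rem=1, I/O yield, promote→Q0. Q0=[P1] Q1=[P2,P3,P4] Q2=[]
t=12-13: P1@Q0 runs 1, rem=0, completes. Q0=[] Q1=[P2,P3,P4] Q2=[]
t=13-18: P2@Q1 runs 5, rem=1, quantum used, demote→Q2. Q0=[] Q1=[P3,P4] Q2=[P2]
t=18-23: P3@Q1 runs 5, rem=2, quantum used, demote→Q2. Q0=[] Q1=[P4] Q2=[P2,P3]
t=23-28: P4@Q1 runs 5, rem=5, quantum used, demote→Q2. Q0=[] Q1=[] Q2=[P2,P3,P4]
t=28-29: P2@Q2 runs 1, rem=0, completes. Q0=[] Q1=[] Q2=[P3,P4]
t=29-31: P3@Q2 runs 2, rem=0, completes. Q0=[] Q1=[] Q2=[P4]
t=31-36: P4@Q2 runs 5, rem=0, completes. Q0=[] Q1=[] Q2=[]

Answer: 0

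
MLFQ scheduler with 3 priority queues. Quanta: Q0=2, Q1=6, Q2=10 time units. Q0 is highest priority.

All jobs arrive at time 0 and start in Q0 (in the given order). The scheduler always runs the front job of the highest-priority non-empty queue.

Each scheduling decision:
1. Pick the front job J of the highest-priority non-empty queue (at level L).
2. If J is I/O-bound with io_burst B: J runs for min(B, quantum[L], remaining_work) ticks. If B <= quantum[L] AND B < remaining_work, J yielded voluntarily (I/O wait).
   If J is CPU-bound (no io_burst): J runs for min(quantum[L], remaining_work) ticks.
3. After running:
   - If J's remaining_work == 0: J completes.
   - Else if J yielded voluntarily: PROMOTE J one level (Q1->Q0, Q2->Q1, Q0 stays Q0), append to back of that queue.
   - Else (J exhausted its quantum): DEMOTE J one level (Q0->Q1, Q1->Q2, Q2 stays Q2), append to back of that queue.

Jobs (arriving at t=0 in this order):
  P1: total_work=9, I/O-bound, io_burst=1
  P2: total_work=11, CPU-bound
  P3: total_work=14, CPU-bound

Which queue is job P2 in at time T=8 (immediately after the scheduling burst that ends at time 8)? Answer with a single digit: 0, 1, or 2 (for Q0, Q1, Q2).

t=0-1: P1@Q0 runs 1, rem=8, I/O yield, promote→Q0. Q0=[P2,P3,P1] Q1=[] Q2=[]
t=1-3: P2@Q0 runs 2, rem=9, quantum used, demote→Q1. Q0=[P3,P1] Q1=[P2] Q2=[]
t=3-5: P3@Q0 runs 2, rem=12, quantum used, demote→Q1. Q0=[P1] Q1=[P2,P3] Q2=[]
t=5-6: P1@Q0 runs 1, rem=7, I/O yield, promote→Q0. Q0=[P1] Q1=[P2,P3] Q2=[]
t=6-7: P1@Q0 runs 1, rem=6, I/O yield, promote→Q0. Q0=[P1] Q1=[P2,P3] Q2=[]
t=7-8: P1@Q0 runs 1, rem=5, I/O yield, promote→Q0. Q0=[P1] Q1=[P2,P3] Q2=[]
t=8-9: P1@Q0 runs 1, rem=4, I/O yield, promote→Q0. Q0=[P1] Q1=[P2,P3] Q2=[]
t=9-10: P1@Q0 runs 1, rem=3, I/O yield, promote→Q0. Q0=[P1] Q1=[P2,P3] Q2=[]
t=10-11: P1@Q0 runs 1, rem=2, I/O yield, promote→Q0. Q0=[P1] Q1=[P2,P3] Q2=[]
t=11-12: P1@Q0 runs 1, rem=1, I/O yield, promote→Q0. Q0=[P1] Q1=[P2,P3] Q2=[]
t=12-13: P1@Q0 runs 1, rem=0, completes. Q0=[] Q1=[P2,P3] Q2=[]
t=13-19: P2@Q1 runs 6, rem=3, quantum used, demote→Q2. Q0=[] Q1=[P3] Q2=[P2]
t=19-25: P3@Q1 runs 6, rem=6, quantum used, demote→Q2. Q0=[] Q1=[] Q2=[P2,P3]
t=25-28: P2@Q2 runs 3, rem=0, completes. Q0=[] Q1=[] Q2=[P3]
t=28-34: P3@Q2 runs 6, rem=0, completes. Q0=[] Q1=[] Q2=[]

Answer: 1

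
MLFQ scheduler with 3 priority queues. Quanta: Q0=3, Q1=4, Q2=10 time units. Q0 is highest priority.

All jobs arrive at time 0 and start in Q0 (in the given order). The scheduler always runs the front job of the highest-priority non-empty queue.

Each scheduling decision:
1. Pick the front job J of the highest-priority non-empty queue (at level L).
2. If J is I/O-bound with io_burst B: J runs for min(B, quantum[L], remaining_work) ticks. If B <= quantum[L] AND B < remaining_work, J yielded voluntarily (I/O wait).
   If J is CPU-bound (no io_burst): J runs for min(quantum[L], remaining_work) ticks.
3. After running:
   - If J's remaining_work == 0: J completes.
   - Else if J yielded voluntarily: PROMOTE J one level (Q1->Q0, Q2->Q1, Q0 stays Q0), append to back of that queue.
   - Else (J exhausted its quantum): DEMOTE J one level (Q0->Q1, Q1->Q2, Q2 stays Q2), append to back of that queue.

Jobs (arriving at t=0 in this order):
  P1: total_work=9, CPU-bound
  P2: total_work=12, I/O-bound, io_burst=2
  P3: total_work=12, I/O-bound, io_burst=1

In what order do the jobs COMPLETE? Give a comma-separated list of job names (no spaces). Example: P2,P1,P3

Answer: P2,P3,P1

Derivation:
t=0-3: P1@Q0 runs 3, rem=6, quantum used, demote→Q1. Q0=[P2,P3] Q1=[P1] Q2=[]
t=3-5: P2@Q0 runs 2, rem=10, I/O yield, promote→Q0. Q0=[P3,P2] Q1=[P1] Q2=[]
t=5-6: P3@Q0 runs 1, rem=11, I/O yield, promote→Q0. Q0=[P2,P3] Q1=[P1] Q2=[]
t=6-8: P2@Q0 runs 2, rem=8, I/O yield, promote→Q0. Q0=[P3,P2] Q1=[P1] Q2=[]
t=8-9: P3@Q0 runs 1, rem=10, I/O yield, promote→Q0. Q0=[P2,P3] Q1=[P1] Q2=[]
t=9-11: P2@Q0 runs 2, rem=6, I/O yield, promote→Q0. Q0=[P3,P2] Q1=[P1] Q2=[]
t=11-12: P3@Q0 runs 1, rem=9, I/O yield, promote→Q0. Q0=[P2,P3] Q1=[P1] Q2=[]
t=12-14: P2@Q0 runs 2, rem=4, I/O yield, promote→Q0. Q0=[P3,P2] Q1=[P1] Q2=[]
t=14-15: P3@Q0 runs 1, rem=8, I/O yield, promote→Q0. Q0=[P2,P3] Q1=[P1] Q2=[]
t=15-17: P2@Q0 runs 2, rem=2, I/O yield, promote→Q0. Q0=[P3,P2] Q1=[P1] Q2=[]
t=17-18: P3@Q0 runs 1, rem=7, I/O yield, promote→Q0. Q0=[P2,P3] Q1=[P1] Q2=[]
t=18-20: P2@Q0 runs 2, rem=0, completes. Q0=[P3] Q1=[P1] Q2=[]
t=20-21: P3@Q0 runs 1, rem=6, I/O yield, promote→Q0. Q0=[P3] Q1=[P1] Q2=[]
t=21-22: P3@Q0 runs 1, rem=5, I/O yield, promote→Q0. Q0=[P3] Q1=[P1] Q2=[]
t=22-23: P3@Q0 runs 1, rem=4, I/O yield, promote→Q0. Q0=[P3] Q1=[P1] Q2=[]
t=23-24: P3@Q0 runs 1, rem=3, I/O yield, promote→Q0. Q0=[P3] Q1=[P1] Q2=[]
t=24-25: P3@Q0 runs 1, rem=2, I/O yield, promote→Q0. Q0=[P3] Q1=[P1] Q2=[]
t=25-26: P3@Q0 runs 1, rem=1, I/O yield, promote→Q0. Q0=[P3] Q1=[P1] Q2=[]
t=26-27: P3@Q0 runs 1, rem=0, completes. Q0=[] Q1=[P1] Q2=[]
t=27-31: P1@Q1 runs 4, rem=2, quantum used, demote→Q2. Q0=[] Q1=[] Q2=[P1]
t=31-33: P1@Q2 runs 2, rem=0, completes. Q0=[] Q1=[] Q2=[]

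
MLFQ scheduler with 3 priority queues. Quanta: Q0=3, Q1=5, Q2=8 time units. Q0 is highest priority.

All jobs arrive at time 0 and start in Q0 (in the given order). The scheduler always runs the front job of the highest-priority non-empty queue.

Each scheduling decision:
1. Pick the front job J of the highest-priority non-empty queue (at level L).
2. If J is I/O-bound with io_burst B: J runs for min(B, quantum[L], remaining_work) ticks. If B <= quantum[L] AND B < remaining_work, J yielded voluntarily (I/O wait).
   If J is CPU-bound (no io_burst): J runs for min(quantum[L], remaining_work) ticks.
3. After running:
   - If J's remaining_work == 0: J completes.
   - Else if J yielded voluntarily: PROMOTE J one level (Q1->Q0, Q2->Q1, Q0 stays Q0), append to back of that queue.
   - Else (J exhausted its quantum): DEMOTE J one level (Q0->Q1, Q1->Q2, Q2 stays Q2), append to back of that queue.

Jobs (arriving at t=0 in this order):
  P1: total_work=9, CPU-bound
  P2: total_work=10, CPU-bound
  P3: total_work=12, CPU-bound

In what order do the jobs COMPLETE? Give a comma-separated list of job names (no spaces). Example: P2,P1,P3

Answer: P1,P2,P3

Derivation:
t=0-3: P1@Q0 runs 3, rem=6, quantum used, demote→Q1. Q0=[P2,P3] Q1=[P1] Q2=[]
t=3-6: P2@Q0 runs 3, rem=7, quantum used, demote→Q1. Q0=[P3] Q1=[P1,P2] Q2=[]
t=6-9: P3@Q0 runs 3, rem=9, quantum used, demote→Q1. Q0=[] Q1=[P1,P2,P3] Q2=[]
t=9-14: P1@Q1 runs 5, rem=1, quantum used, demote→Q2. Q0=[] Q1=[P2,P3] Q2=[P1]
t=14-19: P2@Q1 runs 5, rem=2, quantum used, demote→Q2. Q0=[] Q1=[P3] Q2=[P1,P2]
t=19-24: P3@Q1 runs 5, rem=4, quantum used, demote→Q2. Q0=[] Q1=[] Q2=[P1,P2,P3]
t=24-25: P1@Q2 runs 1, rem=0, completes. Q0=[] Q1=[] Q2=[P2,P3]
t=25-27: P2@Q2 runs 2, rem=0, completes. Q0=[] Q1=[] Q2=[P3]
t=27-31: P3@Q2 runs 4, rem=0, completes. Q0=[] Q1=[] Q2=[]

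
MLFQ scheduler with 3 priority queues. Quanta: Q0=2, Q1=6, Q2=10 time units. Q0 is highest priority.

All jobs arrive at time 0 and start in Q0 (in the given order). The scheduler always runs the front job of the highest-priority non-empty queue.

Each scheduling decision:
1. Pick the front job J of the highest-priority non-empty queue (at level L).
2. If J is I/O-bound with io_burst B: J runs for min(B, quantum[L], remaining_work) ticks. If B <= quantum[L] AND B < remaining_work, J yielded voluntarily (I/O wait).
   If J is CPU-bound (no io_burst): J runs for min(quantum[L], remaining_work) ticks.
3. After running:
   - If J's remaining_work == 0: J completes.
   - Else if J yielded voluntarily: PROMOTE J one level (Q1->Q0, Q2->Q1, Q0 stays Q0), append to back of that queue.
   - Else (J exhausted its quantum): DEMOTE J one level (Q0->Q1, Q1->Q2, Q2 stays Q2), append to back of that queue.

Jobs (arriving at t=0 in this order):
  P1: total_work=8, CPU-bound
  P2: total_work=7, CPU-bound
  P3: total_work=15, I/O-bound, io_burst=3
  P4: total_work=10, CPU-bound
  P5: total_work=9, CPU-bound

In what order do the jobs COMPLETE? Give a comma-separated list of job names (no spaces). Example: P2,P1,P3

t=0-2: P1@Q0 runs 2, rem=6, quantum used, demote→Q1. Q0=[P2,P3,P4,P5] Q1=[P1] Q2=[]
t=2-4: P2@Q0 runs 2, rem=5, quantum used, demote→Q1. Q0=[P3,P4,P5] Q1=[P1,P2] Q2=[]
t=4-6: P3@Q0 runs 2, rem=13, quantum used, demote→Q1. Q0=[P4,P5] Q1=[P1,P2,P3] Q2=[]
t=6-8: P4@Q0 runs 2, rem=8, quantum used, demote→Q1. Q0=[P5] Q1=[P1,P2,P3,P4] Q2=[]
t=8-10: P5@Q0 runs 2, rem=7, quantum used, demote→Q1. Q0=[] Q1=[P1,P2,P3,P4,P5] Q2=[]
t=10-16: P1@Q1 runs 6, rem=0, completes. Q0=[] Q1=[P2,P3,P4,P5] Q2=[]
t=16-21: P2@Q1 runs 5, rem=0, completes. Q0=[] Q1=[P3,P4,P5] Q2=[]
t=21-24: P3@Q1 runs 3, rem=10, I/O yield, promote→Q0. Q0=[P3] Q1=[P4,P5] Q2=[]
t=24-26: P3@Q0 runs 2, rem=8, quantum used, demote→Q1. Q0=[] Q1=[P4,P5,P3] Q2=[]
t=26-32: P4@Q1 runs 6, rem=2, quantum used, demote→Q2. Q0=[] Q1=[P5,P3] Q2=[P4]
t=32-38: P5@Q1 runs 6, rem=1, quantum used, demote→Q2. Q0=[] Q1=[P3] Q2=[P4,P5]
t=38-41: P3@Q1 runs 3, rem=5, I/O yield, promote→Q0. Q0=[P3] Q1=[] Q2=[P4,P5]
t=41-43: P3@Q0 runs 2, rem=3, quantum used, demote→Q1. Q0=[] Q1=[P3] Q2=[P4,P5]
t=43-46: P3@Q1 runs 3, rem=0, completes. Q0=[] Q1=[] Q2=[P4,P5]
t=46-48: P4@Q2 runs 2, rem=0, completes. Q0=[] Q1=[] Q2=[P5]
t=48-49: P5@Q2 runs 1, rem=0, completes. Q0=[] Q1=[] Q2=[]

Answer: P1,P2,P3,P4,P5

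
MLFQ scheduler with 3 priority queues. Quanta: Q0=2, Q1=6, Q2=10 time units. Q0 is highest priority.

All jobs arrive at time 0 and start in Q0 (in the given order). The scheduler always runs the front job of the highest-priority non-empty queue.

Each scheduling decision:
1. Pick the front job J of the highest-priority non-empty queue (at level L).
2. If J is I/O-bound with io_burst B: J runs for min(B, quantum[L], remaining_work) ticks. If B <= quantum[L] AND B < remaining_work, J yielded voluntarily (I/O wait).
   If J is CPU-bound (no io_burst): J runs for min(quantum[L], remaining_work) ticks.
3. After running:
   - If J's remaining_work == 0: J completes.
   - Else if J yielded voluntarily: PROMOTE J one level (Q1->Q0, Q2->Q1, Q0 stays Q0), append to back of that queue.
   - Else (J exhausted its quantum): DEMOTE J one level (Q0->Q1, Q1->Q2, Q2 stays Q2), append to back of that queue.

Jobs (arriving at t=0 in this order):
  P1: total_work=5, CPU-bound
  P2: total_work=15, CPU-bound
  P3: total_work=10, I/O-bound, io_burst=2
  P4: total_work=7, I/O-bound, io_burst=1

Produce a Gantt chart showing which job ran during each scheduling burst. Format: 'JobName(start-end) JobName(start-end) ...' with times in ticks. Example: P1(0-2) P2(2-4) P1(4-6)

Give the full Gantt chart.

t=0-2: P1@Q0 runs 2, rem=3, quantum used, demote→Q1. Q0=[P2,P3,P4] Q1=[P1] Q2=[]
t=2-4: P2@Q0 runs 2, rem=13, quantum used, demote→Q1. Q0=[P3,P4] Q1=[P1,P2] Q2=[]
t=4-6: P3@Q0 runs 2, rem=8, I/O yield, promote→Q0. Q0=[P4,P3] Q1=[P1,P2] Q2=[]
t=6-7: P4@Q0 runs 1, rem=6, I/O yield, promote→Q0. Q0=[P3,P4] Q1=[P1,P2] Q2=[]
t=7-9: P3@Q0 runs 2, rem=6, I/O yield, promote→Q0. Q0=[P4,P3] Q1=[P1,P2] Q2=[]
t=9-10: P4@Q0 runs 1, rem=5, I/O yield, promote→Q0. Q0=[P3,P4] Q1=[P1,P2] Q2=[]
t=10-12: P3@Q0 runs 2, rem=4, I/O yield, promote→Q0. Q0=[P4,P3] Q1=[P1,P2] Q2=[]
t=12-13: P4@Q0 runs 1, rem=4, I/O yield, promote→Q0. Q0=[P3,P4] Q1=[P1,P2] Q2=[]
t=13-15: P3@Q0 runs 2, rem=2, I/O yield, promote→Q0. Q0=[P4,P3] Q1=[P1,P2] Q2=[]
t=15-16: P4@Q0 runs 1, rem=3, I/O yield, promote→Q0. Q0=[P3,P4] Q1=[P1,P2] Q2=[]
t=16-18: P3@Q0 runs 2, rem=0, completes. Q0=[P4] Q1=[P1,P2] Q2=[]
t=18-19: P4@Q0 runs 1, rem=2, I/O yield, promote→Q0. Q0=[P4] Q1=[P1,P2] Q2=[]
t=19-20: P4@Q0 runs 1, rem=1, I/O yield, promote→Q0. Q0=[P4] Q1=[P1,P2] Q2=[]
t=20-21: P4@Q0 runs 1, rem=0, completes. Q0=[] Q1=[P1,P2] Q2=[]
t=21-24: P1@Q1 runs 3, rem=0, completes. Q0=[] Q1=[P2] Q2=[]
t=24-30: P2@Q1 runs 6, rem=7, quantum used, demote→Q2. Q0=[] Q1=[] Q2=[P2]
t=30-37: P2@Q2 runs 7, rem=0, completes. Q0=[] Q1=[] Q2=[]

Answer: P1(0-2) P2(2-4) P3(4-6) P4(6-7) P3(7-9) P4(9-10) P3(10-12) P4(12-13) P3(13-15) P4(15-16) P3(16-18) P4(18-19) P4(19-20) P4(20-21) P1(21-24) P2(24-30) P2(30-37)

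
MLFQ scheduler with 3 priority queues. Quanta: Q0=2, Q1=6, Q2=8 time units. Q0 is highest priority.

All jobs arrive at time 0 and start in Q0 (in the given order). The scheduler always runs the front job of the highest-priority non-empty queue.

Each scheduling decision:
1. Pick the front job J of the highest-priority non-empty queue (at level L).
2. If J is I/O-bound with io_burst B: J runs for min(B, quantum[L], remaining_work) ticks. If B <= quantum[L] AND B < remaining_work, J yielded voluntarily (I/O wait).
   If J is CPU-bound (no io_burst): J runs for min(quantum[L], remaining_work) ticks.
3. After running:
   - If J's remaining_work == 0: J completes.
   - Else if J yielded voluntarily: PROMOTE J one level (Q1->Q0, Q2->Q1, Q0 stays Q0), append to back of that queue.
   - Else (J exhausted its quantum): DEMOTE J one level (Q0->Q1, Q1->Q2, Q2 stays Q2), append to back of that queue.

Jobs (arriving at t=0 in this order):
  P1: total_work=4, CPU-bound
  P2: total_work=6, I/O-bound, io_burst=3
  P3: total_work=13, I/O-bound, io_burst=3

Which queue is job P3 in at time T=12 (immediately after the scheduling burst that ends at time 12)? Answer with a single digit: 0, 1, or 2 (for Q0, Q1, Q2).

Answer: 1

Derivation:
t=0-2: P1@Q0 runs 2, rem=2, quantum used, demote→Q1. Q0=[P2,P3] Q1=[P1] Q2=[]
t=2-4: P2@Q0 runs 2, rem=4, quantum used, demote→Q1. Q0=[P3] Q1=[P1,P2] Q2=[]
t=4-6: P3@Q0 runs 2, rem=11, quantum used, demote→Q1. Q0=[] Q1=[P1,P2,P3] Q2=[]
t=6-8: P1@Q1 runs 2, rem=0, completes. Q0=[] Q1=[P2,P3] Q2=[]
t=8-11: P2@Q1 runs 3, rem=1, I/O yield, promote→Q0. Q0=[P2] Q1=[P3] Q2=[]
t=11-12: P2@Q0 runs 1, rem=0, completes. Q0=[] Q1=[P3] Q2=[]
t=12-15: P3@Q1 runs 3, rem=8, I/O yield, promote→Q0. Q0=[P3] Q1=[] Q2=[]
t=15-17: P3@Q0 runs 2, rem=6, quantum used, demote→Q1. Q0=[] Q1=[P3] Q2=[]
t=17-20: P3@Q1 runs 3, rem=3, I/O yield, promote→Q0. Q0=[P3] Q1=[] Q2=[]
t=20-22: P3@Q0 runs 2, rem=1, quantum used, demote→Q1. Q0=[] Q1=[P3] Q2=[]
t=22-23: P3@Q1 runs 1, rem=0, completes. Q0=[] Q1=[] Q2=[]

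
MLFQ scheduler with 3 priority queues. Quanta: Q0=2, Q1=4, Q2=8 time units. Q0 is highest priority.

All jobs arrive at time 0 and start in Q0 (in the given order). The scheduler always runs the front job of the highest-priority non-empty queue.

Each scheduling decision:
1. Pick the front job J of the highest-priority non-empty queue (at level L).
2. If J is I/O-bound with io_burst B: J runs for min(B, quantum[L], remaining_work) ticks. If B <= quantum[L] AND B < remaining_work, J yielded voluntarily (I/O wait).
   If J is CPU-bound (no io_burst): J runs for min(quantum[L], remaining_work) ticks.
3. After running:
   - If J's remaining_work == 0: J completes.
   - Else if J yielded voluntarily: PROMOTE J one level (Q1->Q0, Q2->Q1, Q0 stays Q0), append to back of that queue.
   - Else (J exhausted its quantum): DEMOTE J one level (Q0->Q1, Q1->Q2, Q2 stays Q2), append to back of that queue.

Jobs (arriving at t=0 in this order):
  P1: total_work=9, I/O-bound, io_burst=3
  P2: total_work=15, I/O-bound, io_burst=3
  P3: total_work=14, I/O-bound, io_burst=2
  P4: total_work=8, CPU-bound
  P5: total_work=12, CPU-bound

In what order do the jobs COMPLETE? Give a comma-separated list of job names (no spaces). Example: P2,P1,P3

Answer: P3,P1,P2,P4,P5

Derivation:
t=0-2: P1@Q0 runs 2, rem=7, quantum used, demote→Q1. Q0=[P2,P3,P4,P5] Q1=[P1] Q2=[]
t=2-4: P2@Q0 runs 2, rem=13, quantum used, demote→Q1. Q0=[P3,P4,P5] Q1=[P1,P2] Q2=[]
t=4-6: P3@Q0 runs 2, rem=12, I/O yield, promote→Q0. Q0=[P4,P5,P3] Q1=[P1,P2] Q2=[]
t=6-8: P4@Q0 runs 2, rem=6, quantum used, demote→Q1. Q0=[P5,P3] Q1=[P1,P2,P4] Q2=[]
t=8-10: P5@Q0 runs 2, rem=10, quantum used, demote→Q1. Q0=[P3] Q1=[P1,P2,P4,P5] Q2=[]
t=10-12: P3@Q0 runs 2, rem=10, I/O yield, promote→Q0. Q0=[P3] Q1=[P1,P2,P4,P5] Q2=[]
t=12-14: P3@Q0 runs 2, rem=8, I/O yield, promote→Q0. Q0=[P3] Q1=[P1,P2,P4,P5] Q2=[]
t=14-16: P3@Q0 runs 2, rem=6, I/O yield, promote→Q0. Q0=[P3] Q1=[P1,P2,P4,P5] Q2=[]
t=16-18: P3@Q0 runs 2, rem=4, I/O yield, promote→Q0. Q0=[P3] Q1=[P1,P2,P4,P5] Q2=[]
t=18-20: P3@Q0 runs 2, rem=2, I/O yield, promote→Q0. Q0=[P3] Q1=[P1,P2,P4,P5] Q2=[]
t=20-22: P3@Q0 runs 2, rem=0, completes. Q0=[] Q1=[P1,P2,P4,P5] Q2=[]
t=22-25: P1@Q1 runs 3, rem=4, I/O yield, promote→Q0. Q0=[P1] Q1=[P2,P4,P5] Q2=[]
t=25-27: P1@Q0 runs 2, rem=2, quantum used, demote→Q1. Q0=[] Q1=[P2,P4,P5,P1] Q2=[]
t=27-30: P2@Q1 runs 3, rem=10, I/O yield, promote→Q0. Q0=[P2] Q1=[P4,P5,P1] Q2=[]
t=30-32: P2@Q0 runs 2, rem=8, quantum used, demote→Q1. Q0=[] Q1=[P4,P5,P1,P2] Q2=[]
t=32-36: P4@Q1 runs 4, rem=2, quantum used, demote→Q2. Q0=[] Q1=[P5,P1,P2] Q2=[P4]
t=36-40: P5@Q1 runs 4, rem=6, quantum used, demote→Q2. Q0=[] Q1=[P1,P2] Q2=[P4,P5]
t=40-42: P1@Q1 runs 2, rem=0, completes. Q0=[] Q1=[P2] Q2=[P4,P5]
t=42-45: P2@Q1 runs 3, rem=5, I/O yield, promote→Q0. Q0=[P2] Q1=[] Q2=[P4,P5]
t=45-47: P2@Q0 runs 2, rem=3, quantum used, demote→Q1. Q0=[] Q1=[P2] Q2=[P4,P5]
t=47-50: P2@Q1 runs 3, rem=0, completes. Q0=[] Q1=[] Q2=[P4,P5]
t=50-52: P4@Q2 runs 2, rem=0, completes. Q0=[] Q1=[] Q2=[P5]
t=52-58: P5@Q2 runs 6, rem=0, completes. Q0=[] Q1=[] Q2=[]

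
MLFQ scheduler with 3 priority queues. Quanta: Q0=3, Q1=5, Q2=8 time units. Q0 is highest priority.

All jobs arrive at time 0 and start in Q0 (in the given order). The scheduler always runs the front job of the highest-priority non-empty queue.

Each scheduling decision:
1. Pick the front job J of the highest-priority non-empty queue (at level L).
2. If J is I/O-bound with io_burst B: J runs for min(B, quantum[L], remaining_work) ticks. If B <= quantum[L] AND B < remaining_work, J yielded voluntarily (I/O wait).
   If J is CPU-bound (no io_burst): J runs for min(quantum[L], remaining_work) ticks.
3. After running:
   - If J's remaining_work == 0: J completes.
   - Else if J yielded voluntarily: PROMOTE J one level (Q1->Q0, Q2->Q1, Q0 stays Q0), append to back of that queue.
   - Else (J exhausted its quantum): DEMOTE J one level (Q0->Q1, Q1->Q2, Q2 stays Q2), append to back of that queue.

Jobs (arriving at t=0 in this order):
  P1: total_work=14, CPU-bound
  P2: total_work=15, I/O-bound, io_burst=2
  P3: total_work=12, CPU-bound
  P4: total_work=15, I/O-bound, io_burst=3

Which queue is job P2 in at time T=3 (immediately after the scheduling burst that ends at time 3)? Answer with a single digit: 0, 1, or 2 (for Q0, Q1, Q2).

Answer: 0

Derivation:
t=0-3: P1@Q0 runs 3, rem=11, quantum used, demote→Q1. Q0=[P2,P3,P4] Q1=[P1] Q2=[]
t=3-5: P2@Q0 runs 2, rem=13, I/O yield, promote→Q0. Q0=[P3,P4,P2] Q1=[P1] Q2=[]
t=5-8: P3@Q0 runs 3, rem=9, quantum used, demote→Q1. Q0=[P4,P2] Q1=[P1,P3] Q2=[]
t=8-11: P4@Q0 runs 3, rem=12, I/O yield, promote→Q0. Q0=[P2,P4] Q1=[P1,P3] Q2=[]
t=11-13: P2@Q0 runs 2, rem=11, I/O yield, promote→Q0. Q0=[P4,P2] Q1=[P1,P3] Q2=[]
t=13-16: P4@Q0 runs 3, rem=9, I/O yield, promote→Q0. Q0=[P2,P4] Q1=[P1,P3] Q2=[]
t=16-18: P2@Q0 runs 2, rem=9, I/O yield, promote→Q0. Q0=[P4,P2] Q1=[P1,P3] Q2=[]
t=18-21: P4@Q0 runs 3, rem=6, I/O yield, promote→Q0. Q0=[P2,P4] Q1=[P1,P3] Q2=[]
t=21-23: P2@Q0 runs 2, rem=7, I/O yield, promote→Q0. Q0=[P4,P2] Q1=[P1,P3] Q2=[]
t=23-26: P4@Q0 runs 3, rem=3, I/O yield, promote→Q0. Q0=[P2,P4] Q1=[P1,P3] Q2=[]
t=26-28: P2@Q0 runs 2, rem=5, I/O yield, promote→Q0. Q0=[P4,P2] Q1=[P1,P3] Q2=[]
t=28-31: P4@Q0 runs 3, rem=0, completes. Q0=[P2] Q1=[P1,P3] Q2=[]
t=31-33: P2@Q0 runs 2, rem=3, I/O yield, promote→Q0. Q0=[P2] Q1=[P1,P3] Q2=[]
t=33-35: P2@Q0 runs 2, rem=1, I/O yield, promote→Q0. Q0=[P2] Q1=[P1,P3] Q2=[]
t=35-36: P2@Q0 runs 1, rem=0, completes. Q0=[] Q1=[P1,P3] Q2=[]
t=36-41: P1@Q1 runs 5, rem=6, quantum used, demote→Q2. Q0=[] Q1=[P3] Q2=[P1]
t=41-46: P3@Q1 runs 5, rem=4, quantum used, demote→Q2. Q0=[] Q1=[] Q2=[P1,P3]
t=46-52: P1@Q2 runs 6, rem=0, completes. Q0=[] Q1=[] Q2=[P3]
t=52-56: P3@Q2 runs 4, rem=0, completes. Q0=[] Q1=[] Q2=[]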